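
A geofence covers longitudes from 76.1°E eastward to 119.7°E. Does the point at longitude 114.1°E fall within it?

Band width going east from +76.1° to +119.7°: ((119.7 − 76.1) mod 360) = 43.6°.
Offset of +114.1° east of the west edge: ((114.1 − 76.1) mod 360) = 38.0°.
38.0° ≤ 43.6° ⇒ inside.

Yes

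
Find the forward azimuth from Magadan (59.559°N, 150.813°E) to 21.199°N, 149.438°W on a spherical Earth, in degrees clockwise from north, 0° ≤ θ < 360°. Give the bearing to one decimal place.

105.4°

Δλ = -149.438 − 150.813 = -300.251°; wrapped into (−180°, 180°]: 59.749°.
θ = atan2( sin Δλ · cos φ₂ , cos φ₁ · sin φ₂ − sin φ₁ · cos φ₂ · cos Δλ )
  = atan2(0.80537, -0.22174) = 105.394° → normalised to [0°, 360°): 105.394°.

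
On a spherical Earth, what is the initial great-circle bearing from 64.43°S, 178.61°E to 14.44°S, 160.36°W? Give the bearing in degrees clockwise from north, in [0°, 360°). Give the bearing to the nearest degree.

26°

Δλ = -160.36 − 178.61 = -338.97°; wrapped into (−180°, 180°]: 21.03°.
θ = atan2( sin Δλ · cos φ₂ , cos φ₁ · sin φ₂ − sin φ₁ · cos φ₂ · cos Δλ )
  = atan2(0.34752, 0.70775) = 26.152° → normalised to [0°, 360°): 26.152°.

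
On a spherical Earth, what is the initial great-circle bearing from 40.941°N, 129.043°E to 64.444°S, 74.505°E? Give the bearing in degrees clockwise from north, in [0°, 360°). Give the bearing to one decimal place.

202.6°

Δλ = 74.505 − 129.043 = -54.538°.
θ = atan2( sin Δλ · cos φ₂ , cos φ₁ · sin φ₂ − sin φ₁ · cos φ₂ · cos Δλ )
  = atan2(-0.35137, -0.84548) = -157.433° → normalised to [0°, 360°): 202.567°.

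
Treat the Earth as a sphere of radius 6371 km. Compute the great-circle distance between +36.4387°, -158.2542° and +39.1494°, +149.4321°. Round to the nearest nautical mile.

Δλ = 149.4321 − -158.2542 = 307.6863°; wrapped into (−180°, 180°]: -52.3137°.
Δφ = 39.1494 − 36.4387 = 2.7107°.
a = sin²(Δφ/2) + cos φ₁ · cos φ₂ · sin²(Δλ/2) = 0.121800.
c = 2·atan2(√a, √(1−a)) = 0.71300 rad → d = 6371·c ≈ 4542.55 km ≈ 2452.78 nmi.

2453 nmi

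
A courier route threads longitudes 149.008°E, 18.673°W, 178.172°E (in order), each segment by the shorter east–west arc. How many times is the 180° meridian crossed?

1

Leg 1: +149.008° → -18.673°, shortest Δλ = -167.681° (west) — does not cross 180°.
Leg 2: -18.673° → +178.172°, shortest Δλ = -163.155° (west) — crosses 180°.
Total crossings: 1.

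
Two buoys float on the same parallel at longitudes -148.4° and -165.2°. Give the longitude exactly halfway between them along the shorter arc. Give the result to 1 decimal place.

Signed shortest Δλ from -148.4° to -165.2° is -16.8°.
Midpoint longitude = -148.4° + (-16.8°)/2 = -148.4° − 8.4° = -156.8°.

-156.8°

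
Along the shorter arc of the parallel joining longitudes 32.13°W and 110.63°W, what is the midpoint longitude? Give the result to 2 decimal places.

Signed shortest Δλ from -32.13° to -110.63° is -78.50°.
Midpoint longitude = -32.13° + (-78.50°)/2 = -32.13° − 39.25° = -71.38°.

71.38°W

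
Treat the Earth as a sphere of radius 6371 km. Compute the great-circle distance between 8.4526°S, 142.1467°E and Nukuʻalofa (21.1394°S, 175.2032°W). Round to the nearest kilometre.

4779 km

Δλ = -175.2032 − 142.1467 = -317.3499°; wrapped into (−180°, 180°]: 42.6501°.
Δφ = -21.1394 − -8.4526 = -12.6868°.
a = sin²(Δφ/2) + cos φ₁ · cos φ₂ · sin²(Δλ/2) = 0.134216.
c = 2·atan2(√a, √(1−a)) = 0.75018 rad → d = 6371·c ≈ 4779.37 km.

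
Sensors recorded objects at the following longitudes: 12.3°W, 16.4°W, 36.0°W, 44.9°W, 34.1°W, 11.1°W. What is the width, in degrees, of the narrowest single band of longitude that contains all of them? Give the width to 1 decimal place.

33.8°

Sort the longitudes: -44.9°, -36.0°, -34.1°, -16.4°, -12.3°, -11.1°.
Eastward gaps between consecutive values (wrapping around): 8.9°, 1.9°, 17.7°, 4.1°, 1.2°, 326.2°.
Largest gap = 326.2° ⇒ minimal covering band is its complement: 360° − 326.2° = 33.8°.
Band runs from -44.9° eastward to -11.1°.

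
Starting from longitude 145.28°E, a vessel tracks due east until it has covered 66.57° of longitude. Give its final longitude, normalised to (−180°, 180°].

Start at +145.28°; shift +66.57° → +211.85°.
+211.85° lies outside (−180°, 180°]; subtract 360° → -148.15°.

148.15°W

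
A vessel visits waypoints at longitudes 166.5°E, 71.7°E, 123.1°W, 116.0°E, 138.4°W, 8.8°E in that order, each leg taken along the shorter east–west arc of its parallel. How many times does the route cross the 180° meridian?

3

Leg 1: +166.5° → +71.7°, shortest Δλ = -94.8° (west) — does not cross 180°.
Leg 2: +71.7° → -123.1°, shortest Δλ = 165.2° (east) — crosses 180°.
Leg 3: -123.1° → +116.0°, shortest Δλ = -120.9° (west) — crosses 180°.
Leg 4: +116.0° → -138.4°, shortest Δλ = 105.6° (east) — crosses 180°.
Leg 5: -138.4° → +8.8°, shortest Δλ = 147.2° (east) — does not cross 180°.
Total crossings: 3.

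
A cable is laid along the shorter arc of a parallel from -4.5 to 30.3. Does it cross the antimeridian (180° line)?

Signed shortest Δλ = ((30.3 − -4.5 + 180) mod 360) − 180 = 34.8°.
Going east by 34.8° from -4.5° reaches +30.3° without touching 180°.

No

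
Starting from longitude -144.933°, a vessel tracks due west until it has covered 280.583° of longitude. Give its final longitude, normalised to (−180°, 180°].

Start at -144.933°; shift −280.583° → -425.516°.
-425.516° lies outside (−180°, 180°]; add 360° → -65.516°.

-65.516°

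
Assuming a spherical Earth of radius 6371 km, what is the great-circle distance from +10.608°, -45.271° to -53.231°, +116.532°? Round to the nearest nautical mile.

8102 nmi

Δλ = 116.532 − -45.271 = 161.803°.
Δφ = -53.231 − 10.608 = -63.839°.
a = sin²(Δφ/2) + cos φ₁ · cos φ₂ · sin²(Δλ/2) = 0.853200.
c = 2·atan2(√a, √(1−a)) = 2.35520 rad → d = 6371·c ≈ 15004.95 km ≈ 8102.03 nmi.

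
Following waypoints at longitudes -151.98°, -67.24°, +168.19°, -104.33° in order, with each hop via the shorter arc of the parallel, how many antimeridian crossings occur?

Leg 1: -151.98° → -67.24°, shortest Δλ = 84.74° (east) — does not cross 180°.
Leg 2: -67.24° → +168.19°, shortest Δλ = -124.57° (west) — crosses 180°.
Leg 3: +168.19° → -104.33°, shortest Δλ = 87.48° (east) — crosses 180°.
Total crossings: 2.

2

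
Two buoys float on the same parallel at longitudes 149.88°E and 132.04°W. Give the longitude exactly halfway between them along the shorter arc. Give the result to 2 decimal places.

Signed shortest Δλ from +149.88° to -132.04° is +78.08°.
Midpoint longitude = +149.88° + (+78.08°)/2 = +149.88° + 39.04° = +188.92°.
Normalise into (−180°, 180°]: -171.08°.
(The naïve average (+149.88 + -132.04)/2 = 8.92° is on the wrong side of the globe.)

171.08°W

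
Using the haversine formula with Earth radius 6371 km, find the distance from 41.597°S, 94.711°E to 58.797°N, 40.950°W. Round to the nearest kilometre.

Δλ = -40.950 − 94.711 = -135.661°.
Δφ = 58.797 − -41.597 = 100.394°.
a = sin²(Δφ/2) + cos φ₁ · cos φ₂ · sin²(Δλ/2) = 0.922472.
c = 2·atan2(√a, √(1−a)) = 2.57726 rad → d = 6371·c ≈ 16419.71 km.

16420 km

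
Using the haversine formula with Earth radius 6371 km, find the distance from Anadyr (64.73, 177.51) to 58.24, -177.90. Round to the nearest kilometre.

Δλ = -177.90 − 177.51 = -355.41°; wrapped into (−180°, 180°]: 4.59°.
Δφ = 58.24 − 64.73 = -6.49°.
a = sin²(Δφ/2) + cos φ₁ · cos φ₂ · sin²(Δλ/2) = 0.003565.
c = 2·atan2(√a, √(1−a)) = 0.11948 rad → d = 6371·c ≈ 761.20 km.

761 km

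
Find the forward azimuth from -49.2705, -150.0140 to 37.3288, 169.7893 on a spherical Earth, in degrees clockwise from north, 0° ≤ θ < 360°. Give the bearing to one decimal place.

Δλ = 169.7893 − -150.0140 = 319.8033°; wrapped into (−180°, 180°]: -40.1967°.
θ = atan2( sin Δλ · cos φ₂ , cos φ₁ · sin φ₂ − sin φ₁ · cos φ₂ · cos Δλ )
  = atan2(-0.51321, 0.85593) = -30.947° → normalised to [0°, 360°): 329.053°.

329.1°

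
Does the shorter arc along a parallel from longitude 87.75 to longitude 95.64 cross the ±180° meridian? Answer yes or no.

Signed shortest Δλ = ((95.64 − 87.75 + 180) mod 360) − 180 = 7.89°.
Going east by 7.89° from +87.75° reaches +95.64° without touching 180°.

No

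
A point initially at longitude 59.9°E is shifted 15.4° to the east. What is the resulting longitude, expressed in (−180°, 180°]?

Start at +59.9°; shift +15.4° → +75.3°.
+75.3° already lies in (−180°, 180°].

75.3°E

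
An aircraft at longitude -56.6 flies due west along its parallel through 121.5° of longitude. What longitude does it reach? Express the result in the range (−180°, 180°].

Start at -56.6°; shift −121.5° → -178.1°.
-178.1° already lies in (−180°, 180°].

-178.1°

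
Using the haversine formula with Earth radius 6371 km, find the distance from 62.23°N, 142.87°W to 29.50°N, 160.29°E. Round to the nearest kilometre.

5436 km

Δλ = 160.29 − -142.87 = 303.16°; wrapped into (−180°, 180°]: -56.84°.
Δφ = 29.50 − 62.23 = -32.73°.
a = sin²(Δφ/2) + cos φ₁ · cos φ₂ · sin²(Δλ/2) = 0.171240.
c = 2·atan2(√a, √(1−a)) = 0.85328 rad → d = 6371·c ≈ 5436.22 km.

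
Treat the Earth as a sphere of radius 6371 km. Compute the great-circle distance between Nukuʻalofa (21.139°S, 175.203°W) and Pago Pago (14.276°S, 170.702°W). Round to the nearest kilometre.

Δλ = -170.702 − -175.203 = 4.501°.
Δφ = -14.276 − -21.139 = 6.863°.
a = sin²(Δφ/2) + cos φ₁ · cos φ₂ · sin²(Δλ/2) = 0.004976.
c = 2·atan2(√a, √(1−a)) = 0.14121 rad → d = 6371·c ≈ 899.62 km.

900 km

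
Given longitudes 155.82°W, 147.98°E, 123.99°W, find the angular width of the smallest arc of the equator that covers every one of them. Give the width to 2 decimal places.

Sort the longitudes: -155.82°, -123.99°, +147.98°.
Eastward gaps between consecutive values (wrapping around): 31.83°, 271.97°, 56.20°.
Largest gap = 271.97° ⇒ minimal covering band is its complement: 360° − 271.97° = 88.03°.
Band runs from +147.98° eastward to -123.99°, crossing the antimeridian.

88.03°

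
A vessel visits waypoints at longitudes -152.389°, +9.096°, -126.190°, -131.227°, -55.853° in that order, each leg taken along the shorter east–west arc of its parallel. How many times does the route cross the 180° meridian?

0

Leg 1: -152.389° → +9.096°, shortest Δλ = 161.485° (east) — does not cross 180°.
Leg 2: +9.096° → -126.190°, shortest Δλ = -135.286° (west) — does not cross 180°.
Leg 3: -126.190° → -131.227°, shortest Δλ = -5.037° (west) — does not cross 180°.
Leg 4: -131.227° → -55.853°, shortest Δλ = 75.374° (east) — does not cross 180°.
Total crossings: 0.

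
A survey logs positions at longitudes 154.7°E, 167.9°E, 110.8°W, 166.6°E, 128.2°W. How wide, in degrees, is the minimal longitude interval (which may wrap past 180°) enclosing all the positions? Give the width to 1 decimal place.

Sort the longitudes: -128.2°, -110.8°, +154.7°, +166.6°, +167.9°.
Eastward gaps between consecutive values (wrapping around): 17.4°, 265.5°, 11.9°, 1.3°, 63.9°.
Largest gap = 265.5° ⇒ minimal covering band is its complement: 360° − 265.5° = 94.5°.
Band runs from +154.7° eastward to -110.8°, crossing the antimeridian.

94.5°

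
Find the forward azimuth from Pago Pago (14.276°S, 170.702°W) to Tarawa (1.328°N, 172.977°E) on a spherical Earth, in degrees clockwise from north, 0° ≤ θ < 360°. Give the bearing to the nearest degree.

313°

Δλ = 172.977 − -170.702 = 343.679°; wrapped into (−180°, 180°]: -16.321°.
θ = atan2( sin Δλ · cos φ₂ , cos φ₁ · sin φ₂ − sin φ₁ · cos φ₂ · cos Δλ )
  = atan2(-0.28094, 0.25905) = -47.321° → normalised to [0°, 360°): 312.679°.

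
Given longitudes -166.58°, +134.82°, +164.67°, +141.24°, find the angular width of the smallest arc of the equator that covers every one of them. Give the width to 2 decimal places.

58.60°

Sort the longitudes: -166.58°, +134.82°, +141.24°, +164.67°.
Eastward gaps between consecutive values (wrapping around): 301.40°, 6.42°, 23.43°, 28.75°.
Largest gap = 301.40° ⇒ minimal covering band is its complement: 360° − 301.40° = 58.60°.
Band runs from +134.82° eastward to -166.58°, crossing the antimeridian.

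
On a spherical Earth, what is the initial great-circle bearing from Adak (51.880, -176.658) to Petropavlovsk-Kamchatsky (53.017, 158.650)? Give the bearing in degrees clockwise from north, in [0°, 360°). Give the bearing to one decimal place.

284.1°

Δλ = 158.650 − -176.658 = 335.308°; wrapped into (−180°, 180°]: -24.692°.
θ = atan2( sin Δλ · cos φ₂ , cos φ₁ · sin φ₂ − sin φ₁ · cos φ₂ · cos Δλ )
  = atan2(-0.25130, 0.06312) = -75.901° → normalised to [0°, 360°): 284.099°.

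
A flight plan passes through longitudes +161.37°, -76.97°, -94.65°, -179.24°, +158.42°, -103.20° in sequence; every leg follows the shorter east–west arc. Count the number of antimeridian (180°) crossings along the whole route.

Leg 1: +161.37° → -76.97°, shortest Δλ = 121.66° (east) — crosses 180°.
Leg 2: -76.97° → -94.65°, shortest Δλ = -17.68° (west) — does not cross 180°.
Leg 3: -94.65° → -179.24°, shortest Δλ = -84.59° (west) — does not cross 180°.
Leg 4: -179.24° → +158.42°, shortest Δλ = -22.34° (west) — crosses 180°.
Leg 5: +158.42° → -103.20°, shortest Δλ = 98.38° (east) — crosses 180°.
Total crossings: 3.

3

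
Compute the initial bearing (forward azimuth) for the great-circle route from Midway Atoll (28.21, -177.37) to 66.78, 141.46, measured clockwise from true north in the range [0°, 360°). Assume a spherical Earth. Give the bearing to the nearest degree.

339°

Δλ = 141.46 − -177.37 = 318.83°; wrapped into (−180°, 180°]: -41.17°.
θ = atan2( sin Δλ · cos φ₂ , cos φ₁ · sin φ₂ − sin φ₁ · cos φ₂ · cos Δλ )
  = atan2(-0.25954, 0.66955) = -21.188° → normalised to [0°, 360°): 338.812°.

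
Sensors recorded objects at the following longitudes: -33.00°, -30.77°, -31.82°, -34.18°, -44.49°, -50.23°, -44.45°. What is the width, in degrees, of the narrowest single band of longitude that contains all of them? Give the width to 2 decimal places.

Sort the longitudes: -50.23°, -44.49°, -44.45°, -34.18°, -33.00°, -31.82°, -30.77°.
Eastward gaps between consecutive values (wrapping around): 5.74°, 0.04°, 10.27°, 1.18°, 1.18°, 1.05°, 340.54°.
Largest gap = 340.54° ⇒ minimal covering band is its complement: 360° − 340.54° = 19.46°.
Band runs from -50.23° eastward to -30.77°.

19.46°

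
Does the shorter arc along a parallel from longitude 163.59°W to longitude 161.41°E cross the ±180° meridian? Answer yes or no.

Naïve |161.41 − -163.59| = 325.0° > 180°, so the shorter arc goes the other way round — across 180°.
Signed shortest Δλ = ((161.41 − -163.59 + 180) mod 360) − 180 = -35.0°.
Going west by 35.0° from -163.59° passes through 180° before reaching +161.41°.

Yes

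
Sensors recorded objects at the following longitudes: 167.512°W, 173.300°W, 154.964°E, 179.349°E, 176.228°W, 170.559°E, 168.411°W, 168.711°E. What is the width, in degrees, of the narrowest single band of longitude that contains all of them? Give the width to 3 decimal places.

37.524°

Sort the longitudes: -176.228°, -173.300°, -168.411°, -167.512°, +154.964°, +168.711°, +170.559°, +179.349°.
Eastward gaps between consecutive values (wrapping around): 2.928°, 4.889°, 0.899°, 322.476°, 13.747°, 1.848°, 8.790°, 4.423°.
Largest gap = 322.476° ⇒ minimal covering band is its complement: 360° − 322.476° = 37.524°.
Band runs from +154.964° eastward to -167.512°, crossing the antimeridian.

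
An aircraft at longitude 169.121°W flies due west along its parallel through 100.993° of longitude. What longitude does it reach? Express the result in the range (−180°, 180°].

Start at -169.121°; shift −100.993° → -270.114°.
-270.114° lies outside (−180°, 180°]; add 360° → +89.886°.

89.886°E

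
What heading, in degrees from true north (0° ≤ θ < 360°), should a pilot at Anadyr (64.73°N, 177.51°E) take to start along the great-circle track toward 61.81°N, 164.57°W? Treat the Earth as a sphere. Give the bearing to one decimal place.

Δλ = -164.57 − 177.51 = -342.08°; wrapped into (−180°, 180°]: 17.92°.
θ = atan2( sin Δλ · cos φ₂ , cos φ₁ · sin φ₂ − sin φ₁ · cos φ₂ · cos Δλ )
  = atan2(0.14535, -0.03022) = 101.744° → normalised to [0°, 360°): 101.744°.

101.7°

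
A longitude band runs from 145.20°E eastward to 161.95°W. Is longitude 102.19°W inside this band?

No

Band width going east from +145.20° to -161.95°: ((-161.95 − 145.20) mod 360) = 52.85°.
Offset of -102.19° east of the west edge: ((-102.19 − 145.20) mod 360) = 112.61°.
112.61° > 52.85° ⇒ outside.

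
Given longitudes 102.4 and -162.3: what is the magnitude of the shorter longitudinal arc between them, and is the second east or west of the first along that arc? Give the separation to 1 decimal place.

95.3° east

Raw difference: -162.3 − 102.4 = -264.7°.
Normalise into (−180°, 180°]: -264.7° + 360° = 95.3°.
Positive ⇒ the second point lies to the east; separation 95.3°.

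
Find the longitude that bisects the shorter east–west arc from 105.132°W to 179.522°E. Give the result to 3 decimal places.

142.805°W

Signed shortest Δλ from -105.132° to +179.522° is -75.346°.
Midpoint longitude = -105.132° + (-75.346°)/2 = -105.132° − 37.673° = -142.805°.
(The naïve average (-105.132 + +179.522)/2 = 37.195° is on the wrong side of the globe.)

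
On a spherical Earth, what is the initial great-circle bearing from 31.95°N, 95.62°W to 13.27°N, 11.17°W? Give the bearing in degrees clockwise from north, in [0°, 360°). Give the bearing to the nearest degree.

Δλ = -11.17 − -95.62 = 84.45°.
θ = atan2( sin Δλ · cos φ₂ , cos φ₁ · sin φ₂ − sin φ₁ · cos φ₂ · cos Δλ )
  = atan2(0.96874, 0.14495) = 81.490° → normalised to [0°, 360°): 81.490°.

81°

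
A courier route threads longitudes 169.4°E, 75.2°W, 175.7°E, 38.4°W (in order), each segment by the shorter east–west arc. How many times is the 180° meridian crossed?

3

Leg 1: +169.4° → -75.2°, shortest Δλ = 115.4° (east) — crosses 180°.
Leg 2: -75.2° → +175.7°, shortest Δλ = -109.1° (west) — crosses 180°.
Leg 3: +175.7° → -38.4°, shortest Δλ = 145.9° (east) — crosses 180°.
Total crossings: 3.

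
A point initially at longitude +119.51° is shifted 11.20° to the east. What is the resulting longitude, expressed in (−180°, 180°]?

Start at +119.51°; shift +11.20° → +130.71°.
+130.71° already lies in (−180°, 180°].

+130.71°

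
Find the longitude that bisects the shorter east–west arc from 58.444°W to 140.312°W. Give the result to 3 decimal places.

Signed shortest Δλ from -58.444° to -140.312° is -81.868°.
Midpoint longitude = -58.444° + (-81.868°)/2 = -58.444° − 40.934° = -99.378°.

99.378°W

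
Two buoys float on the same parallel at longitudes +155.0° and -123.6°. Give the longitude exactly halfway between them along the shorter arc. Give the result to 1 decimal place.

-164.3°

Signed shortest Δλ from +155.0° to -123.6° is +81.4°.
Midpoint longitude = +155.0° + (+81.4°)/2 = +155.0° + 40.7° = +195.7°.
Normalise into (−180°, 180°]: -164.3°.
(The naïve average (+155.0 + -123.6)/2 = 15.7° is on the wrong side of the globe.)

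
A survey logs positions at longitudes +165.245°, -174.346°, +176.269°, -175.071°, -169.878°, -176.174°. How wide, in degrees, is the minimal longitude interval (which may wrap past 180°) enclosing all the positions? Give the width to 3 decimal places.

24.877°

Sort the longitudes: -176.174°, -175.071°, -174.346°, -169.878°, +165.245°, +176.269°.
Eastward gaps between consecutive values (wrapping around): 1.103°, 0.725°, 4.468°, 335.123°, 11.024°, 7.557°.
Largest gap = 335.123° ⇒ minimal covering band is its complement: 360° − 335.123° = 24.877°.
Band runs from +165.245° eastward to -169.878°, crossing the antimeridian.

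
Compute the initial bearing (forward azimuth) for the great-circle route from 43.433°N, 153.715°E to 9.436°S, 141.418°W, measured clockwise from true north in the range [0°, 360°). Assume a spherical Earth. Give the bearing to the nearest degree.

115°

Δλ = -141.418 − 153.715 = -295.133°; wrapped into (−180°, 180°]: 64.867°.
θ = atan2( sin Δλ · cos φ₂ , cos φ₁ · sin φ₂ − sin φ₁ · cos φ₂ · cos Δλ )
  = atan2(0.89307, -0.40710) = 114.506° → normalised to [0°, 360°): 114.506°.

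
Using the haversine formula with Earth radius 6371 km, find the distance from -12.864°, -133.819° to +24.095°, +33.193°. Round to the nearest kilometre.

Δλ = 33.193 − -133.819 = 167.012°.
Δφ = 24.095 − -12.864 = 36.959°.
a = sin²(Δφ/2) + cos φ₁ · cos φ₂ · sin²(Δλ/2) = 0.979041.
c = 2·atan2(√a, √(1−a)) = 2.85103 rad → d = 6371·c ≈ 18163.90 km.

18164 km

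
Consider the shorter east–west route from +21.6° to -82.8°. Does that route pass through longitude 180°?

No

Signed shortest Δλ = ((-82.8 − 21.6 + 180) mod 360) − 180 = -104.4°.
Going west by 104.4° from +21.6° reaches -82.8° without touching 180°.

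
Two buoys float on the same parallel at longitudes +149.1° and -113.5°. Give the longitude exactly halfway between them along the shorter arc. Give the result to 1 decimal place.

Signed shortest Δλ from +149.1° to -113.5° is +97.4°.
Midpoint longitude = +149.1° + (+97.4°)/2 = +149.1° + 48.7° = +197.8°.
Normalise into (−180°, 180°]: -162.2°.
(The naïve average (+149.1 + -113.5)/2 = 17.8° is on the wrong side of the globe.)

-162.2°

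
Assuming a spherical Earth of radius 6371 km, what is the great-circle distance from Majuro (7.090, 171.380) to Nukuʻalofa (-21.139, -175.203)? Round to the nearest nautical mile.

1870 nmi

Δλ = -175.203 − 171.380 = -346.583°; wrapped into (−180°, 180°]: 13.417°.
Δφ = -21.139 − 7.090 = -28.229°.
a = sin²(Δφ/2) + cos φ₁ · cos φ₂ · sin²(Δλ/2) = 0.072099.
c = 2·atan2(√a, √(1−a)) = 0.54370 rad → d = 6371·c ≈ 3463.89 km ≈ 1870.35 nmi.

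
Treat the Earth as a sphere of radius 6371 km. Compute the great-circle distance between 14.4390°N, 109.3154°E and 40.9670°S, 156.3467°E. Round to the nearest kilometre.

Δλ = 156.3467 − 109.3154 = 47.0313°.
Δφ = -40.9670 − 14.4390 = -55.4060°.
a = sin²(Δφ/2) + cos φ₁ · cos φ₂ · sin²(Δλ/2) = 0.332535.
c = 2·atan2(√a, √(1−a)) = 1.22926 rad → d = 6371·c ≈ 7831.64 km.

7832 km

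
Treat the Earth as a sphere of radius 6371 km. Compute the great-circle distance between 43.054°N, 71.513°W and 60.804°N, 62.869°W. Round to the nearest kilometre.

2057 km

Δλ = -62.869 − -71.513 = 8.644°.
Δφ = 60.804 − 43.054 = 17.750°.
a = sin²(Δφ/2) + cos φ₁ · cos φ₂ · sin²(Δλ/2) = 0.025826.
c = 2·atan2(√a, √(1−a)) = 0.32281 rad → d = 6371·c ≈ 2056.64 km.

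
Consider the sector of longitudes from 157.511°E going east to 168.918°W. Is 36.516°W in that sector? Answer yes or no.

No

Band width going east from +157.511° to -168.918°: ((-168.918 − 157.511) mod 360) = 33.571°.
Offset of -36.516° east of the west edge: ((-36.516 − 157.511) mod 360) = 165.973°.
165.973° > 33.571° ⇒ outside.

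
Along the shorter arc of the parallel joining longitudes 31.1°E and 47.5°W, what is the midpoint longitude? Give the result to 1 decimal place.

Signed shortest Δλ from +31.1° to -47.5° is -78.6°.
Midpoint longitude = +31.1° + (-78.6°)/2 = +31.1° − 39.3° = -8.2°.

8.2°W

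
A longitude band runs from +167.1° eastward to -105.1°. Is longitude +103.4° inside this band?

Band width going east from +167.1° to -105.1°: ((-105.1 − 167.1) mod 360) = 87.8°.
Offset of +103.4° east of the west edge: ((103.4 − 167.1) mod 360) = 296.3°.
296.3° > 87.8° ⇒ outside.

No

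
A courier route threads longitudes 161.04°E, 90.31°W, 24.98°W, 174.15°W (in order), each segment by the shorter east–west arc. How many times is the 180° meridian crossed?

1

Leg 1: +161.04° → -90.31°, shortest Δλ = 108.65° (east) — crosses 180°.
Leg 2: -90.31° → -24.98°, shortest Δλ = 65.33° (east) — does not cross 180°.
Leg 3: -24.98° → -174.15°, shortest Δλ = -149.17° (west) — does not cross 180°.
Total crossings: 1.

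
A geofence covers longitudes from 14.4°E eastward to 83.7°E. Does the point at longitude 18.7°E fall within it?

Yes

Band width going east from +14.4° to +83.7°: ((83.7 − 14.4) mod 360) = 69.3°.
Offset of +18.7° east of the west edge: ((18.7 − 14.4) mod 360) = 4.3°.
4.3° ≤ 69.3° ⇒ inside.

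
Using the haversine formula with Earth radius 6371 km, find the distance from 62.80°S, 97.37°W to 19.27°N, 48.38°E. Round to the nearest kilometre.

Δλ = 48.38 − -97.37 = 145.75°.
Δφ = 19.27 − -62.80 = 82.07°.
a = sin²(Δφ/2) + cos φ₁ · cos φ₂ · sin²(Δλ/2) = 0.825095.
c = 2·atan2(√a, √(1−a)) = 2.27863 rad → d = 6371·c ≈ 14517.15 km.

14517 km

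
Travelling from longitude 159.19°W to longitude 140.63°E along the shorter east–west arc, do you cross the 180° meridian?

Yes

Naïve |140.63 − -159.19| = 299.82° > 180°, so the shorter arc goes the other way round — across 180°.
Signed shortest Δλ = ((140.63 − -159.19 + 180) mod 360) − 180 = -60.18°.
Going west by 60.18° from -159.19° passes through 180° before reaching +140.63°.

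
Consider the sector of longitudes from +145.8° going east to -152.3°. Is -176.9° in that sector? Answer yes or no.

Yes

Band width going east from +145.8° to -152.3°: ((-152.3 − 145.8) mod 360) = 61.9°.
Offset of -176.9° east of the west edge: ((-176.9 − 145.8) mod 360) = 37.3°.
37.3° ≤ 61.9° ⇒ inside.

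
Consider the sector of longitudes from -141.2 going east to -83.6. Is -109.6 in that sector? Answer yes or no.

Yes

Band width going east from -141.2° to -83.6°: ((-83.6 − -141.2) mod 360) = 57.6°.
Offset of -109.6° east of the west edge: ((-109.6 − -141.2) mod 360) = 31.6°.
31.6° ≤ 57.6° ⇒ inside.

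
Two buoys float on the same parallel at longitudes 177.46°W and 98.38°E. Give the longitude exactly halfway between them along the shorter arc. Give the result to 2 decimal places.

140.46°E

Signed shortest Δλ from -177.46° to +98.38° is -84.16°.
Midpoint longitude = -177.46° + (-84.16°)/2 = -177.46° − 42.08° = -219.54°.
Normalise into (−180°, 180°]: +140.46°.
(The naïve average (-177.46 + +98.38)/2 = -39.54° is on the wrong side of the globe.)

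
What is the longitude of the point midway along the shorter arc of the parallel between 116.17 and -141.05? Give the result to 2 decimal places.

+167.56°

Signed shortest Δλ from +116.17° to -141.05° is +102.78°.
Midpoint longitude = +116.17° + (+102.78°)/2 = +116.17° + 51.39° = +167.56°.
(The naïve average (+116.17 + -141.05)/2 = -12.44° is on the wrong side of the globe.)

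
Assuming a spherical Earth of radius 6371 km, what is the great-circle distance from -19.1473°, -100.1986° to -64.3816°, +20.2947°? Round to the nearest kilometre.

9443 km

Δλ = 20.2947 − -100.1986 = 120.4933°.
Δφ = -64.3816 − -19.1473 = -45.2343°.
a = sin²(Δφ/2) + cos φ₁ · cos φ₂ · sin²(Δλ/2) = 0.455756.
c = 2·atan2(√a, √(1−a)) = 1.48219 rad → d = 6371·c ≈ 9443.05 km.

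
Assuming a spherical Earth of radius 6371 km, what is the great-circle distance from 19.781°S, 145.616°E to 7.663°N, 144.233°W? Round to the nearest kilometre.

8256 km

Δλ = -144.233 − 145.616 = -289.849°; wrapped into (−180°, 180°]: 70.151°.
Δφ = 7.663 − -19.781 = 27.444°.
a = sin²(Δφ/2) + cos φ₁ · cos φ₂ · sin²(Δλ/2) = 0.364237.
c = 2·atan2(√a, √(1−a)) = 1.29582 rad → d = 6371·c ≈ 8255.66 km.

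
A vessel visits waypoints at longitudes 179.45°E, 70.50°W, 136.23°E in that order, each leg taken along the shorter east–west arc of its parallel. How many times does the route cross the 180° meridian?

Leg 1: +179.45° → -70.50°, shortest Δλ = 110.05° (east) — crosses 180°.
Leg 2: -70.50° → +136.23°, shortest Δλ = -153.27° (west) — crosses 180°.
Total crossings: 2.

2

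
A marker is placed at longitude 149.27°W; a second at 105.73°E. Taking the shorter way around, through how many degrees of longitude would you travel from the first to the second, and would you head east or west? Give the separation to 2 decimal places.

105.00° west

Raw difference: 105.73 − -149.27 = 255.0°.
Normalise into (−180°, 180°]: 255.0° − 360° = -105.0°.
Negative ⇒ the second point lies to the west; separation 105.00°.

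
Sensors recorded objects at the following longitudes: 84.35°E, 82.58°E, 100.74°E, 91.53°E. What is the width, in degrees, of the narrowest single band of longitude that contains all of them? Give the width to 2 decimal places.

Sort the longitudes: +82.58°, +84.35°, +91.53°, +100.74°.
Eastward gaps between consecutive values (wrapping around): 1.77°, 7.18°, 9.21°, 341.84°.
Largest gap = 341.84° ⇒ minimal covering band is its complement: 360° − 341.84° = 18.16°.
Band runs from +82.58° eastward to +100.74°.

18.16°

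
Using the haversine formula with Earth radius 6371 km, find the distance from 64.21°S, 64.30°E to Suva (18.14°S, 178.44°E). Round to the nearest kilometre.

9297 km

Δλ = 178.44 − 64.30 = 114.14°.
Δφ = -18.14 − -64.21 = 46.07°.
a = sin²(Δφ/2) + cos φ₁ · cos φ₂ · sin²(Δλ/2) = 0.444379.
c = 2·atan2(√a, √(1−a)) = 1.45932 rad → d = 6371·c ≈ 9297.36 km.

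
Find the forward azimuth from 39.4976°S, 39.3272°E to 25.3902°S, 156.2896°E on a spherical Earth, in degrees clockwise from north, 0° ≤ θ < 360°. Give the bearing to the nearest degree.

Δλ = 156.2896 − 39.3272 = 116.9624°.
θ = atan2( sin Δλ · cos φ₂ , cos φ₁ · sin φ₂ − sin φ₁ · cos φ₂ · cos Δλ )
  = atan2(0.80521, -0.59140) = 126.296° → normalised to [0°, 360°): 126.296°.

126°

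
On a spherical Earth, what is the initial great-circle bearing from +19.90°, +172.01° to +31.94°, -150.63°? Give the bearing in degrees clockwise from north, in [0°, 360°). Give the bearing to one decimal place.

62.5°

Δλ = -150.63 − 172.01 = -322.64°; wrapped into (−180°, 180°]: 37.36°.
θ = atan2( sin Δλ · cos φ₂ , cos φ₁ · sin φ₂ − sin φ₁ · cos φ₂ · cos Δλ )
  = atan2(0.51495, 0.26785) = 62.518° → normalised to [0°, 360°): 62.518°.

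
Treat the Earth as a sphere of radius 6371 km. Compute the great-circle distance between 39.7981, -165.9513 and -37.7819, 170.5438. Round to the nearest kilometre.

Δλ = 170.5438 − -165.9513 = 336.4951°; wrapped into (−180°, 180°]: -23.5049°.
Δφ = -37.7819 − 39.7981 = -77.5800°.
a = sin²(Δφ/2) + cos φ₁ · cos φ₂ · sin²(Δλ/2) = 0.417654.
c = 2·atan2(√a, √(1−a)) = 1.40535 rad → d = 6371·c ≈ 8953.49 km.

8953 km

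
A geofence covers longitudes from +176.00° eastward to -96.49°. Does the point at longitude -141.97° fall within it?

Yes

Band width going east from +176.00° to -96.49°: ((-96.49 − 176.00) mod 360) = 87.51°.
Offset of -141.97° east of the west edge: ((-141.97 − 176.00) mod 360) = 42.03°.
42.03° ≤ 87.51° ⇒ inside.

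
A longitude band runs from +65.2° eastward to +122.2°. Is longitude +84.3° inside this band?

Band width going east from +65.2° to +122.2°: ((122.2 − 65.2) mod 360) = 57.0°.
Offset of +84.3° east of the west edge: ((84.3 − 65.2) mod 360) = 19.1°.
19.1° ≤ 57.0° ⇒ inside.

Yes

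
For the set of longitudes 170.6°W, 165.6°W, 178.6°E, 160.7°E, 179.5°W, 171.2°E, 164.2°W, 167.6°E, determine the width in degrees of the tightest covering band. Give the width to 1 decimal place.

35.1°

Sort the longitudes: -179.5°, -170.6°, -165.6°, -164.2°, +160.7°, +167.6°, +171.2°, +178.6°.
Eastward gaps between consecutive values (wrapping around): 8.9°, 5.0°, 1.4°, 324.9°, 6.9°, 3.6°, 7.4°, 1.9°.
Largest gap = 324.9° ⇒ minimal covering band is its complement: 360° − 324.9° = 35.1°.
Band runs from +160.7° eastward to -164.2°, crossing the antimeridian.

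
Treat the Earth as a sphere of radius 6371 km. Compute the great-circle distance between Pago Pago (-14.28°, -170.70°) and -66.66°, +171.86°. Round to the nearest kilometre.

Δλ = 171.86 − -170.70 = 342.56°; wrapped into (−180°, 180°]: -17.44°.
Δφ = -66.66 − -14.28 = -52.38°.
a = sin²(Δφ/2) + cos φ₁ · cos φ₂ · sin²(Δλ/2) = 0.203614.
c = 2·atan2(√a, √(1−a)) = 0.93630 rad → d = 6371·c ≈ 5965.16 km.

5965 km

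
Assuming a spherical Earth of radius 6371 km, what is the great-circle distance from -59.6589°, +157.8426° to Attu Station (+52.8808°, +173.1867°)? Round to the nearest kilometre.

Δλ = 173.1867 − 157.8426 = 15.3441°.
Δφ = 52.8808 − -59.6589 = 112.5397°.
a = sin²(Δφ/2) + cos φ₁ · cos φ₂ · sin²(Δλ/2) = 0.697095.
c = 2·atan2(√a, √(1−a)) = 1.97598 rad → d = 6371·c ≈ 12588.99 km.

12589 km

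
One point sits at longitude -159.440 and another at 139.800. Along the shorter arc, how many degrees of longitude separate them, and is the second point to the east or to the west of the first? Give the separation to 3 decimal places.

60.760° west

Raw difference: 139.800 − -159.440 = 299.24°.
Normalise into (−180°, 180°]: 299.24° − 360° = -60.76°.
Negative ⇒ the second point lies to the west; separation 60.760°.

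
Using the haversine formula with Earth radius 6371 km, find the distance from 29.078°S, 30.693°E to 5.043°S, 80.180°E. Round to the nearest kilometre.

5842 km

Δλ = 80.180 − 30.693 = 49.487°.
Δφ = -5.043 − -29.078 = 24.035°.
a = sin²(Δφ/2) + cos φ₁ · cos φ₂ · sin²(Δλ/2) = 0.195868.
c = 2·atan2(√a, √(1−a)) = 0.91692 rad → d = 6371·c ≈ 5841.72 km.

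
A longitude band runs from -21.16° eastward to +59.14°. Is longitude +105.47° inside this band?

Band width going east from -21.16° to +59.14°: ((59.14 − -21.16) mod 360) = 80.30°.
Offset of +105.47° east of the west edge: ((105.47 − -21.16) mod 360) = 126.63°.
126.63° > 80.30° ⇒ outside.

No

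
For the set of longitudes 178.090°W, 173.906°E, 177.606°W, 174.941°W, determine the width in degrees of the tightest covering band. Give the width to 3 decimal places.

Sort the longitudes: -178.090°, -177.606°, -174.941°, +173.906°.
Eastward gaps between consecutive values (wrapping around): 0.484°, 2.665°, 348.847°, 8.004°.
Largest gap = 348.847° ⇒ minimal covering band is its complement: 360° − 348.847° = 11.153°.
Band runs from +173.906° eastward to -174.941°, crossing the antimeridian.

11.153°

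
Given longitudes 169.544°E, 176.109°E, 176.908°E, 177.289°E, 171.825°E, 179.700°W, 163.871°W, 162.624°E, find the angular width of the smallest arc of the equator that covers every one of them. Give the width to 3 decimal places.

Sort the longitudes: -179.700°, -163.871°, +162.624°, +169.544°, +171.825°, +176.109°, +176.908°, +177.289°.
Eastward gaps between consecutive values (wrapping around): 15.829°, 326.495°, 6.920°, 2.281°, 4.284°, 0.799°, 0.381°, 3.011°.
Largest gap = 326.495° ⇒ minimal covering band is its complement: 360° − 326.495° = 33.505°.
Band runs from +162.624° eastward to -163.871°, crossing the antimeridian.

33.505°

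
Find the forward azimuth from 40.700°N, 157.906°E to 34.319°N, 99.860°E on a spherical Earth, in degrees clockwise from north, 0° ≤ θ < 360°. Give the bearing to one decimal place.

281.5°

Δλ = 99.860 − 157.906 = -58.046°.
θ = atan2( sin Δλ · cos φ₂ , cos φ₁ · sin φ₂ − sin φ₁ · cos φ₂ · cos Δλ )
  = atan2(-0.70076, 0.14240) = -78.513° → normalised to [0°, 360°): 281.487°.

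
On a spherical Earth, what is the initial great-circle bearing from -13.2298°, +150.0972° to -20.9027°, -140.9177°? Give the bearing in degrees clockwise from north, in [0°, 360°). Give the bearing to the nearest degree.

107°

Δλ = -140.9177 − 150.0972 = -291.0149°; wrapped into (−180°, 180°]: 68.9851°.
θ = atan2( sin Δλ · cos φ₂ , cos φ₁ · sin φ₂ − sin φ₁ · cos φ₂ · cos Δλ )
  = atan2(0.87205, -0.27064) = 107.242° → normalised to [0°, 360°): 107.242°.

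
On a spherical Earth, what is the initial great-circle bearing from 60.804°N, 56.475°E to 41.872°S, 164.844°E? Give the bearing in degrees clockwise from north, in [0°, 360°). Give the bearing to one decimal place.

Δλ = 164.844 − 56.475 = 108.369°.
θ = atan2( sin Δλ · cos φ₂ , cos φ₁ · sin φ₂ − sin φ₁ · cos φ₂ · cos Δλ )
  = atan2(0.70670, -0.12074) = 99.696° → normalised to [0°, 360°): 99.696°.

99.7°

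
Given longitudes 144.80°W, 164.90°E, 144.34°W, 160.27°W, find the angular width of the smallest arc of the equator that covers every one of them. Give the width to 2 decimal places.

50.76°

Sort the longitudes: -160.27°, -144.80°, -144.34°, +164.90°.
Eastward gaps between consecutive values (wrapping around): 15.47°, 0.46°, 309.24°, 34.83°.
Largest gap = 309.24° ⇒ minimal covering band is its complement: 360° − 309.24° = 50.76°.
Band runs from +164.90° eastward to -144.34°, crossing the antimeridian.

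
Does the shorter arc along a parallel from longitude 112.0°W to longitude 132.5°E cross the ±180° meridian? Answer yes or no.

Yes

Naïve |132.5 − -112.0| = 244.5° > 180°, so the shorter arc goes the other way round — across 180°.
Signed shortest Δλ = ((132.5 − -112.0 + 180) mod 360) − 180 = -115.5°.
Going west by 115.5° from -112.0° passes through 180° before reaching +132.5°.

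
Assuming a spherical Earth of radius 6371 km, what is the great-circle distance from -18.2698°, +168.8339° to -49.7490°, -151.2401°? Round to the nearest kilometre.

4980 km

Δλ = -151.2401 − 168.8339 = -320.0740°; wrapped into (−180°, 180°]: 39.9260°.
Δφ = -49.7490 − -18.2698 = -31.4792°.
a = sin²(Δφ/2) + cos φ₁ · cos φ₂ · sin²(Δλ/2) = 0.145104.
c = 2·atan2(√a, √(1−a)) = 0.78159 rad → d = 6371·c ≈ 4979.54 km.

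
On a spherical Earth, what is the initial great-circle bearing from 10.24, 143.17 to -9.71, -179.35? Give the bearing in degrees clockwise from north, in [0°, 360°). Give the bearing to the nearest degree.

117°

Δλ = -179.35 − 143.17 = -322.52°; wrapped into (−180°, 180°]: 37.48°.
θ = atan2( sin Δλ · cos φ₂ , cos φ₁ · sin φ₂ − sin φ₁ · cos φ₂ · cos Δλ )
  = atan2(0.59977, -0.30503) = 116.957° → normalised to [0°, 360°): 116.957°.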